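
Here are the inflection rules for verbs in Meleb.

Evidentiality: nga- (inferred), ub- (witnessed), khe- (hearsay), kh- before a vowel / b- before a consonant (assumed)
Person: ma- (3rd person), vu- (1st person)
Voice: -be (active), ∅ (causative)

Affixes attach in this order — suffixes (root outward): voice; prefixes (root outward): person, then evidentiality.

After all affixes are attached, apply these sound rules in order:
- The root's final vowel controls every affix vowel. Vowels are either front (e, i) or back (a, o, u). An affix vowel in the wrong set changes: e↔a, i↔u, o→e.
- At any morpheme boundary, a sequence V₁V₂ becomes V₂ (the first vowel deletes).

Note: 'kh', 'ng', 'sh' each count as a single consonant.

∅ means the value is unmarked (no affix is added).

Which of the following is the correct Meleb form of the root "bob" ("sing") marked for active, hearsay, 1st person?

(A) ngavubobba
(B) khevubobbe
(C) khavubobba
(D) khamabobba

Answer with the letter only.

C

Attach person 1st person vu- → vubob.
Attach voice active -be → vubobbe.
Attach evidentiality hearsay khe- → khevubobbe.
Apply vowel harmony: khevubobbe → khavubobba.
Vowel deletion: no change.
So the correct form is khavubobba, option (C).
(A) ngavubobba is wrong: it uses inferred instead of hearsay for evidentiality.
(B) khevubobbe is wrong: it fails to apply the sound rule(s).
(D) khamabobba is wrong: it uses 3rd person instead of 1st person for person.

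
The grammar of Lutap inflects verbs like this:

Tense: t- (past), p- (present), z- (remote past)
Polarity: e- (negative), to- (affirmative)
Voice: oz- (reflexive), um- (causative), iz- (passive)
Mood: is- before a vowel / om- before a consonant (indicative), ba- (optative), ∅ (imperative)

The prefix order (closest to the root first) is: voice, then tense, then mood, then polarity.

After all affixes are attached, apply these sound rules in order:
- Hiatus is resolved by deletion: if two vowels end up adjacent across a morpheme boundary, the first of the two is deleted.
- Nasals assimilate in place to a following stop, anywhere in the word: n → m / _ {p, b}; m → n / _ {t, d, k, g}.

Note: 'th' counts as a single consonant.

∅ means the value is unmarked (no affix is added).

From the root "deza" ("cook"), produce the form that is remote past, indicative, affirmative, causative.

tomzundeza

Attach voice causative um- → umdeza.
Attach tense remote past z- → zumdeza.
Attach mood indicative om- (before consonant 'z') → omzumdeza.
Attach polarity affirmative to- → toomzumdeza.
Apply vowel deletion: toomzumdeza → tomzumdeza.
Apply nasal assimilation: tomzumdeza → tomzundeza.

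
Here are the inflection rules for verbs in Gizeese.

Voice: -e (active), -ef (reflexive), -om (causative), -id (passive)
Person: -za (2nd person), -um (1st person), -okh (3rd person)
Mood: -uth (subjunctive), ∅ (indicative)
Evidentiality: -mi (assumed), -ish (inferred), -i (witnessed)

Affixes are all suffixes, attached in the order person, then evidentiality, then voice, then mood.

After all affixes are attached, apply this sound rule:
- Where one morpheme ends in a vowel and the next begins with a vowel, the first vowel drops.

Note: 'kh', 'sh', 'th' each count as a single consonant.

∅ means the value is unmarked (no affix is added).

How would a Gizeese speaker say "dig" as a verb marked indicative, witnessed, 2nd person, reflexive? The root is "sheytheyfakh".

Attach person 2nd person -za → sheytheyfakhza.
Attach evidentiality witnessed -i → sheytheyfakhzai.
Attach voice reflexive -ef → sheytheyfakhzaief.
mood = indicative: zero marking, form stays sheytheyfakhzaief.
Apply vowel deletion: sheytheyfakhzaief → sheytheyfakhzef.

sheytheyfakhzef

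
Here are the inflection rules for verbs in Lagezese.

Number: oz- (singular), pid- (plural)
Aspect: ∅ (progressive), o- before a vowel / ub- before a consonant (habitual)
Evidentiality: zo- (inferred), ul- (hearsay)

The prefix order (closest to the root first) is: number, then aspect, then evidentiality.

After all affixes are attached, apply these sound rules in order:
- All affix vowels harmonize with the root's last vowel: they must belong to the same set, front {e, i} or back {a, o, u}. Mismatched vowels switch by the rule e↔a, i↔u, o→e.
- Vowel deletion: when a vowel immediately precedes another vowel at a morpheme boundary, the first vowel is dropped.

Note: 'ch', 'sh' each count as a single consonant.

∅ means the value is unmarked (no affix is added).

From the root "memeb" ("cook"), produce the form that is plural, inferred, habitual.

zibpidmemeb

Attach number plural pid- → pidmemeb.
Attach aspect habitual ub- (before consonant 'p') → ubpidmemeb.
Attach evidentiality inferred zo- → zoubpidmemeb.
Apply vowel harmony: zoubpidmemeb → zeibpidmemeb.
Apply vowel deletion: zeibpidmemeb → zibpidmemeb.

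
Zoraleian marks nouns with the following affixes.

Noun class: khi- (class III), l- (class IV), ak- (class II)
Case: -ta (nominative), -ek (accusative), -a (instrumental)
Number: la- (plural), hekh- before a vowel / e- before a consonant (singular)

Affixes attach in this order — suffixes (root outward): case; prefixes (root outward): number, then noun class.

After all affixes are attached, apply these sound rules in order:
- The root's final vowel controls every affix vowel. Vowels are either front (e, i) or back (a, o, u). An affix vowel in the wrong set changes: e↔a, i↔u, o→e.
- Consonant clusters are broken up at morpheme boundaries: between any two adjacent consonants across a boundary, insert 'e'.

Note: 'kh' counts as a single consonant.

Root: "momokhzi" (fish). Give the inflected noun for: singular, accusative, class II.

Attach number singular e- (before consonant 'm') → emomokhzi.
Attach case accusative -ek → emomokhziek.
Attach noun class class II ak- → akemomokhziek.
Apply vowel harmony: akemomokhziek → ekemomokhziek.
Epenthesis: no change.

ekemomokhziek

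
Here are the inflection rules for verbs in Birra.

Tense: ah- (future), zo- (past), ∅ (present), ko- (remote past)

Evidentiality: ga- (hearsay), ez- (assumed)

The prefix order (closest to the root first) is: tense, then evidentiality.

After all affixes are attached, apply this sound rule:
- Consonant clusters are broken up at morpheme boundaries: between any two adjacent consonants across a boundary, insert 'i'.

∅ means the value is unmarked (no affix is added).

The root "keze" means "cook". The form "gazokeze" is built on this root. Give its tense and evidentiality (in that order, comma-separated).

past, hearsay

Segment: ga-zo-keze.
tense: zo- → past.
evidentiality: ga- → hearsay.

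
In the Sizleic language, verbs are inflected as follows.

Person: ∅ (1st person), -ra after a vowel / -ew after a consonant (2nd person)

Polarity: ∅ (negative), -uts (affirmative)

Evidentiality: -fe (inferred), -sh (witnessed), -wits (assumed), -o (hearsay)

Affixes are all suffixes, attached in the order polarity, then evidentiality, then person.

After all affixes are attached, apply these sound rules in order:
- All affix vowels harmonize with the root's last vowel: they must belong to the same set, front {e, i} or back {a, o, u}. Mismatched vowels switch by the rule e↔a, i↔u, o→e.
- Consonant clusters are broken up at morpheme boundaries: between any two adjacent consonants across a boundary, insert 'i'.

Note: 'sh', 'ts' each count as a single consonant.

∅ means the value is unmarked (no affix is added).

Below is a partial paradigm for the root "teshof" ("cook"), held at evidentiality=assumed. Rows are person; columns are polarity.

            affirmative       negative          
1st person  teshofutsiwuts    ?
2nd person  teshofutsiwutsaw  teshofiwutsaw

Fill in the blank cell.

teshofiwuts

polarity = negative: zero marking, form stays teshof.
Attach evidentiality assumed -wits → teshofwits.
person = 1st person: zero marking, form stays teshofwits.
Apply vowel harmony: teshofwits → teshofwuts.
Apply epenthesis: teshofwuts → teshofiwuts.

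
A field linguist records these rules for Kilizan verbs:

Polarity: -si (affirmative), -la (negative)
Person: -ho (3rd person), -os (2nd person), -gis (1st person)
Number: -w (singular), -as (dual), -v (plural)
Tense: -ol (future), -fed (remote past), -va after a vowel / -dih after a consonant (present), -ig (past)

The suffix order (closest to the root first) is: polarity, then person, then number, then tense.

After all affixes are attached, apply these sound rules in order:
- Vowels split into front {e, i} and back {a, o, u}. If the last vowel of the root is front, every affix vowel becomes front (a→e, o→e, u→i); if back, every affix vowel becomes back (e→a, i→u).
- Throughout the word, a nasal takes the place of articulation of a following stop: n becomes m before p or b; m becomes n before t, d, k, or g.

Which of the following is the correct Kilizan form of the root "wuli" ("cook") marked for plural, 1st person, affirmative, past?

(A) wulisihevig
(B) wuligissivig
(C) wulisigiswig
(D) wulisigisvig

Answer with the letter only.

D

Attach polarity affirmative -si → wulisi.
Attach person 1st person -gis → wulisigis.
Attach number plural -v → wulisigisv.
Attach tense past -ig → wulisigisvig.
Vowel harmony: no change.
Nasal assimilation: no change.
So the correct form is wulisigisvig, option (D).
(A) wulisihevig is wrong: it uses 3rd person instead of 1st person for person.
(C) wulisigiswig is wrong: it uses singular instead of plural for number.
(B) wuligissivig is wrong: it has the affixes in the wrong order.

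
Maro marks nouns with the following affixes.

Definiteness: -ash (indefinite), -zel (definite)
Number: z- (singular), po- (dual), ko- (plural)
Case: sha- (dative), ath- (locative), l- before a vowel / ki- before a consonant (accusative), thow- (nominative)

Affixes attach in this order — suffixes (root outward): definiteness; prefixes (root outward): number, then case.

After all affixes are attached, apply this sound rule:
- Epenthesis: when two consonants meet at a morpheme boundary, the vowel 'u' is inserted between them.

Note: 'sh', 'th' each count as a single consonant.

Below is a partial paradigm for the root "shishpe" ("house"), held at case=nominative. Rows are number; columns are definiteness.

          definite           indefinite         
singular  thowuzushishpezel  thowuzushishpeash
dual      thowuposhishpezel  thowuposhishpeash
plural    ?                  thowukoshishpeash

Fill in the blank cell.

thowukoshishpezel

Attach definiteness definite -zel → shishpezel.
Attach number plural ko- → koshishpezel.
Attach case nominative thow- → thowkoshishpezel.
Apply epenthesis: thowkoshishpezel → thowukoshishpezel.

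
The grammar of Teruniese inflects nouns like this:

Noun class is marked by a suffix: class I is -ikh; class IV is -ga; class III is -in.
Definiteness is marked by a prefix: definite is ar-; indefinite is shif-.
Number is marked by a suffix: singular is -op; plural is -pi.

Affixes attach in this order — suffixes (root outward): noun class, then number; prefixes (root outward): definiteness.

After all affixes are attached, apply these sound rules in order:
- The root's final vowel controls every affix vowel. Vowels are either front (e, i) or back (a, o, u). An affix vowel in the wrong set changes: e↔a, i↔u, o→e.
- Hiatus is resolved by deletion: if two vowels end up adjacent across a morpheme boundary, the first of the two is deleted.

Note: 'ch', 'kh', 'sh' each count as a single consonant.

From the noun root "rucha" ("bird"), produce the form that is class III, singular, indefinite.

shufruchunop

Attach noun class class III -in → ruchain.
Attach definiteness indefinite shif- → shifruchain.
Attach number singular -op → shifruchainop.
Apply vowel harmony: shifruchainop → shufruchaunop.
Apply vowel deletion: shufruchaunop → shufruchunop.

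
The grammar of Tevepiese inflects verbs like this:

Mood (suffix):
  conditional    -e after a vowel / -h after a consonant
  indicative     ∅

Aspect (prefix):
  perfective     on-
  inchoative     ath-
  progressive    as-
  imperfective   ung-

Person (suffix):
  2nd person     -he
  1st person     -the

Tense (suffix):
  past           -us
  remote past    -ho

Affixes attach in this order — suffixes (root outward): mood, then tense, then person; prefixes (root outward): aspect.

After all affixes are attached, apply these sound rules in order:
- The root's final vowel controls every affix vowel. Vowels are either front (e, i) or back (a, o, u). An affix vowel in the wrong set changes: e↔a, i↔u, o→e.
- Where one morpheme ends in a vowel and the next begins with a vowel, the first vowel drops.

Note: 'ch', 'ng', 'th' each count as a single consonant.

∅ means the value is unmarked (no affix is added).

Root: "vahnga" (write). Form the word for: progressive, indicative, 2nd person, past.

mood = indicative: zero marking, form stays vahnga.
Attach aspect progressive as- → asvahnga.
Attach tense past -us → asvahngaus.
Attach person 2nd person -he → asvahngaushe.
Apply vowel harmony: asvahngaushe → asvahngausha.
Apply vowel deletion: asvahngausha → asvahngusha.

asvahngusha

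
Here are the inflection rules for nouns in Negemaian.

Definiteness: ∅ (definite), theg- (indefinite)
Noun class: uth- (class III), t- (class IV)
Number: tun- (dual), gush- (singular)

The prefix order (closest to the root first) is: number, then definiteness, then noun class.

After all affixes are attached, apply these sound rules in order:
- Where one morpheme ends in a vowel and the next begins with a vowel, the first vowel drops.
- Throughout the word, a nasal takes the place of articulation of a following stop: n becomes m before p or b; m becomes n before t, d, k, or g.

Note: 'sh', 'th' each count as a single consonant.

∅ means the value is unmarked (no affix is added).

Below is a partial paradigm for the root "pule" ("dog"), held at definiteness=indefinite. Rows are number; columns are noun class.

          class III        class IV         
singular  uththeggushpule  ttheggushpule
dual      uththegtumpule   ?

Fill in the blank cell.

tthegtumpule

Attach number dual tun- → tunpule.
Attach definiteness indefinite theg- → thegtunpule.
Attach noun class class IV t- → tthegtunpule.
Vowel deletion: no change.
Apply nasal assimilation: tthegtunpule → tthegtumpule.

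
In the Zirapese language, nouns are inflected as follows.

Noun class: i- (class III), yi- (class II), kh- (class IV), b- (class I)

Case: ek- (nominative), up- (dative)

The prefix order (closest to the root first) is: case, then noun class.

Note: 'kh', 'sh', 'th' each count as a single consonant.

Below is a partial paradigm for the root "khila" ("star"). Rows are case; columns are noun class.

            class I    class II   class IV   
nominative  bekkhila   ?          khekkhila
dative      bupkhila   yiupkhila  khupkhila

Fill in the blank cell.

yiekkhila

Attach case nominative ek- → ekkhila.
Attach noun class class II yi- → yiekkhila.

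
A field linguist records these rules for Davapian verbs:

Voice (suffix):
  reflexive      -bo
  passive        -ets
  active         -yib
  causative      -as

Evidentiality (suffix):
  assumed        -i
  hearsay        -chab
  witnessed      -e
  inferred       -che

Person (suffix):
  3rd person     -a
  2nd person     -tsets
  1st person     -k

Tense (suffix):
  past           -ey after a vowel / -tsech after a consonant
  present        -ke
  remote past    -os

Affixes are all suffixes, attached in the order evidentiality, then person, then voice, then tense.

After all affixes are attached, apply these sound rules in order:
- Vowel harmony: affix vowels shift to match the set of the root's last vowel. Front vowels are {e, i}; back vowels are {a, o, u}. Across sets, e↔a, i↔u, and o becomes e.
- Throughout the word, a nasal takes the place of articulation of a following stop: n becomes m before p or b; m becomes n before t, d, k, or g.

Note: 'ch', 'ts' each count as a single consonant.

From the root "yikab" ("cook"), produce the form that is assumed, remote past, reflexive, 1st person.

Attach evidentiality assumed -i → yikabi.
Attach person 1st person -k → yikabik.
Attach voice reflexive -bo → yikabikbo.
Attach tense remote past -os → yikabikboos.
Apply vowel harmony: yikabikboos → yikabukboos.
Nasal assimilation: no change.

yikabukboos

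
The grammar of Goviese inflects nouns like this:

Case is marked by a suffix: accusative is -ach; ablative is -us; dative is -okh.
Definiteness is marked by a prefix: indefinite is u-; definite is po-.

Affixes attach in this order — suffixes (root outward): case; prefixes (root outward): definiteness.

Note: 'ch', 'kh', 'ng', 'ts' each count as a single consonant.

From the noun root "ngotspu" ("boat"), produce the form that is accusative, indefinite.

ungotspuach

Attach case accusative -ach → ngotspuach.
Attach definiteness indefinite u- → ungotspuach.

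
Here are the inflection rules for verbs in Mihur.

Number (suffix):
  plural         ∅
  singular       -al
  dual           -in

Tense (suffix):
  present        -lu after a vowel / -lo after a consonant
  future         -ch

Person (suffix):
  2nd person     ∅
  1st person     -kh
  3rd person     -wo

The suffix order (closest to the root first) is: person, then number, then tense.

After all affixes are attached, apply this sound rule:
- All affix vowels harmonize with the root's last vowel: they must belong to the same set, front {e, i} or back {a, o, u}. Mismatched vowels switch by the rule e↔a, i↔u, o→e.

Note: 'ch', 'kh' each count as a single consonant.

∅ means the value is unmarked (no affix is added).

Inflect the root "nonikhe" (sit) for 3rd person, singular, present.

nonikheweelle

Attach person 3rd person -wo → nonikhewo.
Attach number singular -al → nonikhewoal.
Attach tense present -lo (after consonant 'l') → nonikhewoallo.
Apply vowel harmony: nonikhewoallo → nonikheweelle.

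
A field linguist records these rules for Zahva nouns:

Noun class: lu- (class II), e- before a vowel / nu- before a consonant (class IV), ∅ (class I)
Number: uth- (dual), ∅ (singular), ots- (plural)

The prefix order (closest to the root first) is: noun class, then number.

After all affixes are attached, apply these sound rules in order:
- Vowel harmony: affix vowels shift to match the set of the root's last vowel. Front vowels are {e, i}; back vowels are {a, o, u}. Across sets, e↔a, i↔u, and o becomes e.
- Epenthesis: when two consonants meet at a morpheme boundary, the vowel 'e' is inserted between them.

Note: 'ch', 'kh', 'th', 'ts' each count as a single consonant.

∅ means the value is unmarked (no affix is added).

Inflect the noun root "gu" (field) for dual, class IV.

uthenugu

Attach noun class class IV nu- (before consonant 'g') → nugu.
Attach number dual uth- → uthnugu.
Vowel harmony: no change.
Apply epenthesis: uthnugu → uthenugu.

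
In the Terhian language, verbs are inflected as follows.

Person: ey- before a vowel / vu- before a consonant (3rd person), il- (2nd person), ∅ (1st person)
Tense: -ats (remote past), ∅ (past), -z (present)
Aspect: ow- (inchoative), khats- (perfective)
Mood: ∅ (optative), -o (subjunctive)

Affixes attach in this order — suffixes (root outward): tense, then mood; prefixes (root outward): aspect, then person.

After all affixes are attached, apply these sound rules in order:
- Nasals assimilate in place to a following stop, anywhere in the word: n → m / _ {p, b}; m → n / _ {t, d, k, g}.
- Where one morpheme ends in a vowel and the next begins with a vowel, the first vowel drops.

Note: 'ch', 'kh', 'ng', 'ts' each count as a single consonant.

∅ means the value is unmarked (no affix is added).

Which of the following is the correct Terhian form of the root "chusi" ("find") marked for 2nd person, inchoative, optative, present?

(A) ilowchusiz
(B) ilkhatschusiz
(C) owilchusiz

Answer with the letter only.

A

Attach tense present -z → chusiz.
Attach aspect inchoative ow- → owchusiz.
Attach person 2nd person il- → ilowchusiz.
mood = optative: zero marking, form stays ilowchusiz.
Nasal assimilation: no change.
Vowel deletion: no change.
So the correct form is ilowchusiz, option (A).
(B) ilkhatschusiz is wrong: it uses perfective instead of inchoative for aspect.
(C) owilchusiz is wrong: it has the affixes in the wrong order.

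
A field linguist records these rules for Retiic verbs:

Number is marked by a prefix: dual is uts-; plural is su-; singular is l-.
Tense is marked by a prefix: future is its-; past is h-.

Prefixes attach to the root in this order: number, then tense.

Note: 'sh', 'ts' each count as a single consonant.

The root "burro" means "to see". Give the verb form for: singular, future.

Attach number singular l- → lburro.
Attach tense future its- → itslburro.

itslburro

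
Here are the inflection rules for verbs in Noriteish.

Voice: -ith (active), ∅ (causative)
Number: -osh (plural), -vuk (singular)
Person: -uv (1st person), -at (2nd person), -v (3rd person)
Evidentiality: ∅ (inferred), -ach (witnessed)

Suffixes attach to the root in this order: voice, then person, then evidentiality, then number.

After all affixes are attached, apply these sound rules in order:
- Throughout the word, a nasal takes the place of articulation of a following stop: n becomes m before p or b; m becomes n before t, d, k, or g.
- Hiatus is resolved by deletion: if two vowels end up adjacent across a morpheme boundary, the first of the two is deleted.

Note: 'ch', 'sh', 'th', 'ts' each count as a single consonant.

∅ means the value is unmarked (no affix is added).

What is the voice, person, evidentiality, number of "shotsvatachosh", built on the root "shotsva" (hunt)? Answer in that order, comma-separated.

causative, 2nd person, witnessed, plural

Segment: shotsva-at-ach-osh.
voice: ∅ → causative.
person: -at → 2nd person.
evidentiality: -ach → witnessed.
number: -osh → plural.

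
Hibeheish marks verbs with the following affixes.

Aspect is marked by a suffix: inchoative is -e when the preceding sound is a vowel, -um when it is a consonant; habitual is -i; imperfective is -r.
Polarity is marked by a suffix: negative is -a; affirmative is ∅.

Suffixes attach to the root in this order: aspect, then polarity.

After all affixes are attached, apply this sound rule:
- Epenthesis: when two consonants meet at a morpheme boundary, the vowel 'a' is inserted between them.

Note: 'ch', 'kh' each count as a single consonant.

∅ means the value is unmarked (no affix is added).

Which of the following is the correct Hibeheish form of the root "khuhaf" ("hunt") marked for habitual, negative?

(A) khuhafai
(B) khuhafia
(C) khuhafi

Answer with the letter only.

B

Attach aspect habitual -i → khuhafi.
Attach polarity negative -a → khuhafia.
Epenthesis: no change.
So the correct form is khuhafia, option (B).
(A) khuhafai is wrong: it has the affixes in the wrong order.
(C) khuhafi is wrong: it uses affirmative instead of negative for polarity.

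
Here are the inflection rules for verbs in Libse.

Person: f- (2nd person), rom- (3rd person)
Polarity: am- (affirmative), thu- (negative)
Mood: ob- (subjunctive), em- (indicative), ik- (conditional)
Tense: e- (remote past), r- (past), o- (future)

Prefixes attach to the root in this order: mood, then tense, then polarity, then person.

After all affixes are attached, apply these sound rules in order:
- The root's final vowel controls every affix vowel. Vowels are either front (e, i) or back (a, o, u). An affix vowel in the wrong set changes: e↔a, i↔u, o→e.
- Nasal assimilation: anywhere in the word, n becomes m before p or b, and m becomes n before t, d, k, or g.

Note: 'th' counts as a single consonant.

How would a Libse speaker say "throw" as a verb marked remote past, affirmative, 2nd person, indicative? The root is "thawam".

Attach mood indicative em- → emthawam.
Attach tense remote past e- → eemthawam.
Attach polarity affirmative am- → ameemthawam.
Attach person 2nd person f- → fameemthawam.
Apply vowel harmony: fameemthawam → famaamthawam.
Nasal assimilation: no change.

famaamthawam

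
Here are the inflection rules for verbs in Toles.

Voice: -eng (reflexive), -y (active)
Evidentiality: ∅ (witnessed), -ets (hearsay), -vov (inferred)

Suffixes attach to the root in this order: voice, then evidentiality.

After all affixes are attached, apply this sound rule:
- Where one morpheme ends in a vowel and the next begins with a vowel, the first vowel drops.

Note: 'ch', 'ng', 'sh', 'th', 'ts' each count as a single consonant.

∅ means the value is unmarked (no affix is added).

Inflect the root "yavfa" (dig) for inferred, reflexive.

Attach voice reflexive -eng → yavfaeng.
Attach evidentiality inferred -vov → yavfaengvov.
Apply vowel deletion: yavfaengvov → yavfengvov.

yavfengvov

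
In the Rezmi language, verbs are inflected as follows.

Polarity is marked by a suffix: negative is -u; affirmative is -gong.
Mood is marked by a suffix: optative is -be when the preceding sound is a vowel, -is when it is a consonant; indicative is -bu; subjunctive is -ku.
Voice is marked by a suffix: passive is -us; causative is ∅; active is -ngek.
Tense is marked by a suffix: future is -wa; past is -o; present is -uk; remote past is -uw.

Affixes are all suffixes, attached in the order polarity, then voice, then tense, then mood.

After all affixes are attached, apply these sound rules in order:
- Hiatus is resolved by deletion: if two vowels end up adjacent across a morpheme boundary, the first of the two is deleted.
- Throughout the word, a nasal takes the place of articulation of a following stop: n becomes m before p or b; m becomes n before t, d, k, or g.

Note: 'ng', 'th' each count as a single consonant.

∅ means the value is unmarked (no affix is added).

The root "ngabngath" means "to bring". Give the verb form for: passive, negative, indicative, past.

ngabngathusobu

Attach polarity negative -u → ngabngathu.
Attach voice passive -us → ngabngathuus.
Attach tense past -o → ngabngathuuso.
Attach mood indicative -bu → ngabngathuusobu.
Apply vowel deletion: ngabngathuusobu → ngabngathusobu.
Nasal assimilation: no change.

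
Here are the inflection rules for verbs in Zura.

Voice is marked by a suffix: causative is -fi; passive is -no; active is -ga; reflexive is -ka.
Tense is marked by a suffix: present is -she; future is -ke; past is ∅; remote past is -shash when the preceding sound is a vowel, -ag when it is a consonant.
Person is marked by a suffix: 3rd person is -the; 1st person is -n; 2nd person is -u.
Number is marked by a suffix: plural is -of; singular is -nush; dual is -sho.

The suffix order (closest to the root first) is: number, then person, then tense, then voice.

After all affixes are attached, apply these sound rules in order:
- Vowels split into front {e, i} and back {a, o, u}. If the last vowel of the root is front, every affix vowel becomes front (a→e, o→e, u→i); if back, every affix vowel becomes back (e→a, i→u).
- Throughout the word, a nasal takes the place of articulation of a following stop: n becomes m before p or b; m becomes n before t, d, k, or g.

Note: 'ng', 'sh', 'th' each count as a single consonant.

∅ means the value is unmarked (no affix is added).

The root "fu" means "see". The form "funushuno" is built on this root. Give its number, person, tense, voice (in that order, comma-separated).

Segment: fu-nush-u-no.
number: -nush → singular.
person: -u → 2nd person.
tense: ∅ → past.
voice: -no → passive.

singular, 2nd person, past, passive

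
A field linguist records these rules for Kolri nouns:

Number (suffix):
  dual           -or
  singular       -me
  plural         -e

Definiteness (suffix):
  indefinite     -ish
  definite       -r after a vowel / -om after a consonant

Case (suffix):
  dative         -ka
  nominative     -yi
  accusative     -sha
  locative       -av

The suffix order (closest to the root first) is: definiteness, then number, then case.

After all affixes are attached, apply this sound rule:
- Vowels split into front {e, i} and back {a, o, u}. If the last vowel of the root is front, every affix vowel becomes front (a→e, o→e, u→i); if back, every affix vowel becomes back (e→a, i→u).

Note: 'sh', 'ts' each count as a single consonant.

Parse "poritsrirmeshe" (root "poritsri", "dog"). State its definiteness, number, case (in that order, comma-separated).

Segment: poritsri-r-me-sha.
definiteness: -r/om → definite.
number: -me → singular.
case: -sha → accusative.

definite, singular, accusative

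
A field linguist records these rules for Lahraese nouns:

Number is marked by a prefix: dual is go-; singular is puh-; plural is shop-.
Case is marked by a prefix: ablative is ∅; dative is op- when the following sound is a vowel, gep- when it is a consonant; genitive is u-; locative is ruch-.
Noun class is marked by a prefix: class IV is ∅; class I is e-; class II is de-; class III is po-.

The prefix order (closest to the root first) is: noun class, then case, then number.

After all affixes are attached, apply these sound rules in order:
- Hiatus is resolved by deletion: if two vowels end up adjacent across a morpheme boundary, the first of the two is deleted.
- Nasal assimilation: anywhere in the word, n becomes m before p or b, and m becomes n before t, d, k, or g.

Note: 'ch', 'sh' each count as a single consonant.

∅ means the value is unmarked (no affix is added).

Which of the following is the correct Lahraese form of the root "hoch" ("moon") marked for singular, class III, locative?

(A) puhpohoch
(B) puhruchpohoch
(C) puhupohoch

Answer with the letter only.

B

Attach noun class class III po- → pohoch.
Attach case locative ruch- → ruchpohoch.
Attach number singular puh- → puhruchpohoch.
Vowel deletion: no change.
Nasal assimilation: no change.
So the correct form is puhruchpohoch, option (B).
(A) puhpohoch is wrong: it uses ablative instead of locative for case.
(C) puhupohoch is wrong: it uses genitive instead of locative for case.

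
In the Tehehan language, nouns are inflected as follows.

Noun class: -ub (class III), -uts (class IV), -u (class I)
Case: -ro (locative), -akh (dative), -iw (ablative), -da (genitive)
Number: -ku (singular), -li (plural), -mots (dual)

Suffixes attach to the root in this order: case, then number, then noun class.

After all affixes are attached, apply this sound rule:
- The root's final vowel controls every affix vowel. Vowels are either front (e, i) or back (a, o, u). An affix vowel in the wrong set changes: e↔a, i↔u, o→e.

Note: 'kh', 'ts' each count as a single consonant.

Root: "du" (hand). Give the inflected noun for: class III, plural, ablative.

Attach case ablative -iw → duiw.
Attach number plural -li → duiwli.
Attach noun class class III -ub → duiwliub.
Apply vowel harmony: duiwliub → duuwluub.

duuwluub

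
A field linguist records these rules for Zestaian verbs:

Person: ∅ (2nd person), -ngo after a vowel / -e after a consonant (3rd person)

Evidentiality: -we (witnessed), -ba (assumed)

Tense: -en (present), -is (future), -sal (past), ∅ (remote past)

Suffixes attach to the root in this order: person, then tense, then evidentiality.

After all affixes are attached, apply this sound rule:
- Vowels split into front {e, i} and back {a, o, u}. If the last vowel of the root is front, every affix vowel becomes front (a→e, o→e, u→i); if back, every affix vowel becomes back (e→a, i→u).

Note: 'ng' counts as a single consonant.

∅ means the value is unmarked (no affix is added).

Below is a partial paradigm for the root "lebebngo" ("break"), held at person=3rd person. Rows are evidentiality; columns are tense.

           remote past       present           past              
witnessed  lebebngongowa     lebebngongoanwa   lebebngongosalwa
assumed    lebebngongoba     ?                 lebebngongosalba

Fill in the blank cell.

lebebngongoanba

Attach person 3rd person -ngo (after vowel 'o') → lebebngongo.
Attach tense present -en → lebebngongoen.
Attach evidentiality assumed -ba → lebebngongoenba.
Apply vowel harmony: lebebngongoenba → lebebngongoanba.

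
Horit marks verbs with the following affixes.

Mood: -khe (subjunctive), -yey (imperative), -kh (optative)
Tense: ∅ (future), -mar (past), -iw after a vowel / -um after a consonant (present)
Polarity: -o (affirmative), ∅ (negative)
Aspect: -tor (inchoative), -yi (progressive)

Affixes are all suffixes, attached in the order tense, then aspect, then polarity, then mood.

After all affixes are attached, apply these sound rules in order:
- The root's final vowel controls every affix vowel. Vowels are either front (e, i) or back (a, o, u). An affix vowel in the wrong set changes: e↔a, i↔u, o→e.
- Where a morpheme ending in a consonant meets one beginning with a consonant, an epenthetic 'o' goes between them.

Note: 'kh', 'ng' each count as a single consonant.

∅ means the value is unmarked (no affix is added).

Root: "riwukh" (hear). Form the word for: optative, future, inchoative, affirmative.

tense = future: zero marking, form stays riwukh.
Attach aspect inchoative -tor → riwukhtor.
Attach polarity affirmative -o → riwukhtoro.
Attach mood optative -kh → riwukhtorokh.
Vowel harmony: no change.
Apply epenthesis: riwukhtorokh → riwukhotorokh.

riwukhotorokh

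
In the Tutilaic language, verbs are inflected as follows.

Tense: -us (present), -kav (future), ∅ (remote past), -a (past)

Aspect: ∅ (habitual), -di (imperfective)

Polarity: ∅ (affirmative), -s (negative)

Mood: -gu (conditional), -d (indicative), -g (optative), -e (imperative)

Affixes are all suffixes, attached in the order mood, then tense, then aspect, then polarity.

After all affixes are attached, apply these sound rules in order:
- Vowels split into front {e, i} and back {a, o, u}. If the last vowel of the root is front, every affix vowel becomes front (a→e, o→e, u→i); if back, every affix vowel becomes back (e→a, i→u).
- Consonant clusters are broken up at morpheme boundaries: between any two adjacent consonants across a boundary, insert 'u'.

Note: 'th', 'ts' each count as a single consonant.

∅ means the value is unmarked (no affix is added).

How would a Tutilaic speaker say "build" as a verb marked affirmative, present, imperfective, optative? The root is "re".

Attach mood optative -g → reg.
Attach tense present -us → regus.
Attach aspect imperfective -di → regusdi.
polarity = affirmative: zero marking, form stays regusdi.
Apply vowel harmony: regusdi → regisdi.
Apply epenthesis: regisdi → regisudi.

regisudi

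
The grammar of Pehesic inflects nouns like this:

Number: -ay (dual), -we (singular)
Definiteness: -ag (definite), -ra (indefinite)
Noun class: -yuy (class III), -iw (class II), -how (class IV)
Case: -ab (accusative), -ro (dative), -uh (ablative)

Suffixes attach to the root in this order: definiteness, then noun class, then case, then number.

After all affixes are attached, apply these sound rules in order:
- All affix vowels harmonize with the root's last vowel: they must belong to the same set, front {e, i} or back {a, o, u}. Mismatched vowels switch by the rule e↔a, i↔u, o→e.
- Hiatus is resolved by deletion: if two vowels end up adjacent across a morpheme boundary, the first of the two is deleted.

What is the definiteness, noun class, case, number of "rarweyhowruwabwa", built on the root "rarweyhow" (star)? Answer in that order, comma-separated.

Segment: rarweyhow-ra-iw-ab-we.
definiteness: -ra → indefinite.
noun class: -iw → class II.
case: -ab → accusative.
number: -we → singular.

indefinite, class II, accusative, singular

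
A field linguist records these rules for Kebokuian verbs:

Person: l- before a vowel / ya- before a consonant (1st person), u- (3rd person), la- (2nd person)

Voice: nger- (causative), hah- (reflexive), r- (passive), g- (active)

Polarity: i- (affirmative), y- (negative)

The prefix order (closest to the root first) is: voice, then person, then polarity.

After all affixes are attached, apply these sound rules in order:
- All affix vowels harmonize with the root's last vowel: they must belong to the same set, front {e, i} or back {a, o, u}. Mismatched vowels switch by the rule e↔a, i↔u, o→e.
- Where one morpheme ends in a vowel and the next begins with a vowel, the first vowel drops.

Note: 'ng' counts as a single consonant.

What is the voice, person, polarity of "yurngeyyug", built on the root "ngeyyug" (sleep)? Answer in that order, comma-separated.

passive, 3rd person, negative

Segment: y-u-r-ngeyyug.
voice: r- → passive.
person: u- → 3rd person.
polarity: y- → negative.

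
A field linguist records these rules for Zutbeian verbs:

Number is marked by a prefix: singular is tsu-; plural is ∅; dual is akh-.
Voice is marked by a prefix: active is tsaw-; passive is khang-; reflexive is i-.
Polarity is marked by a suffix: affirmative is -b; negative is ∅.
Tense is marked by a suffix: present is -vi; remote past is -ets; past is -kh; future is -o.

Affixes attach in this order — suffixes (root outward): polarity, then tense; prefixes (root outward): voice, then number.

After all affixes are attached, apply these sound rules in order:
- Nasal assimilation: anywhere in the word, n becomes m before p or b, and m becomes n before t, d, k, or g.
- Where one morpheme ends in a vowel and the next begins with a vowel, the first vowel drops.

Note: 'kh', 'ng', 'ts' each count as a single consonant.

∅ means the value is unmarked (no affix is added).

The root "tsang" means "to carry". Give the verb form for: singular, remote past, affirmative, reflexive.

tsitsangbets

Attach voice reflexive i- → itsang.
Attach polarity affirmative -b → itsangb.
Attach number singular tsu- → tsuitsangb.
Attach tense remote past -ets → tsuitsangbets.
Nasal assimilation: no change.
Apply vowel deletion: tsuitsangbets → tsitsangbets.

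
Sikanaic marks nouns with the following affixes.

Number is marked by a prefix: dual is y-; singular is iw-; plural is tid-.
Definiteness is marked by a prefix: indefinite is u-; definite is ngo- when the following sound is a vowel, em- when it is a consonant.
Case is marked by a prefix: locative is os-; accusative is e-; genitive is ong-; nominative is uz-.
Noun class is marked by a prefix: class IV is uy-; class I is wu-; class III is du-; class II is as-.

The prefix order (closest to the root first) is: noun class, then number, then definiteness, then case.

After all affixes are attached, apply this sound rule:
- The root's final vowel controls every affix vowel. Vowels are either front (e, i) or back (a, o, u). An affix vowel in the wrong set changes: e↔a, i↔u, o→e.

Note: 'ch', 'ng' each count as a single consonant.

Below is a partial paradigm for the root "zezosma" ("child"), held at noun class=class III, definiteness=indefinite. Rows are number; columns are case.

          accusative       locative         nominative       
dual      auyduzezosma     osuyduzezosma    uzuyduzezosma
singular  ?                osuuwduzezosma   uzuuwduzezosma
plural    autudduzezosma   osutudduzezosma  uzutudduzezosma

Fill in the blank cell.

auuwduzezosma

Attach noun class class III du- → duzezosma.
Attach number singular iw- → iwduzezosma.
Attach definiteness indefinite u- → uiwduzezosma.
Attach case accusative e- → euiwduzezosma.
Apply vowel harmony: euiwduzezosma → auuwduzezosma.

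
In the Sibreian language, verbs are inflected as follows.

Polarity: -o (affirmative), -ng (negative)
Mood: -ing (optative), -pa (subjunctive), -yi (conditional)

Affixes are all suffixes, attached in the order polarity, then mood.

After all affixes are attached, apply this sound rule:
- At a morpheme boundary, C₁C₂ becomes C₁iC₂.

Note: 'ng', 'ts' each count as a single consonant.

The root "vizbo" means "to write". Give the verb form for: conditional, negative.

vizbongiyi

Attach polarity negative -ng → vizbong.
Attach mood conditional -yi → vizbongyi.
Apply epenthesis: vizbongyi → vizbongiyi.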